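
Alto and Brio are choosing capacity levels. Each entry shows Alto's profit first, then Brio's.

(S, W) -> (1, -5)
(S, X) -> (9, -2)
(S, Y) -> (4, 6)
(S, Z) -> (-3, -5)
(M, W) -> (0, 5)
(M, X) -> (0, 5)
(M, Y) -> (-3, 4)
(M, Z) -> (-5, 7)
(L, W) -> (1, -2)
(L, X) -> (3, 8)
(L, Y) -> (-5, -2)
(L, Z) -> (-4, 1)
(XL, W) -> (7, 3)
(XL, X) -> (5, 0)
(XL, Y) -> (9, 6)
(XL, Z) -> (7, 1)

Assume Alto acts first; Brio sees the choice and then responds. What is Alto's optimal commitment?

Backward induction with Alto moving first.
- S: BR = Y, leader payoff 4.
- M: BR = Z, leader payoff -5.
- L: BR = X, leader payoff 3.
- XL: BR = Y, leader payoff 9.
Among 4, -5, 3, 9, the best is 9 at XL. Subgame-perfect outcome: (XL, Y) with payoffs (9, 6).

XL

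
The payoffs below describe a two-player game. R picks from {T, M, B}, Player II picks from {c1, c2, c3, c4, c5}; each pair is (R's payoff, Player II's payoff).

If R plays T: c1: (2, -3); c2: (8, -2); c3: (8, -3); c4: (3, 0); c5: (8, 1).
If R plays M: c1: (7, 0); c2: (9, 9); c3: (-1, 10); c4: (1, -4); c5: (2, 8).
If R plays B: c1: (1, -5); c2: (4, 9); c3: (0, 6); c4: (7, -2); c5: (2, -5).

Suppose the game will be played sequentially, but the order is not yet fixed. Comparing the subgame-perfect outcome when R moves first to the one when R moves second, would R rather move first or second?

second

If R leads: Player II's best replies are T→c5, M→c3, B→c2; R's induced payoffs 8, -1, 4; outcome (T, c5), payoffs (8, 1).
If Player II leads: R's best replies are c1→M, c2→M, c3→T, c4→B, c5→T; Player II's induced payoffs 0, 9, -3, -2, 1; outcome (M, c2), payoffs (9, 9).
R gets 8 moving first and 9 moving second, so R prefers to move second.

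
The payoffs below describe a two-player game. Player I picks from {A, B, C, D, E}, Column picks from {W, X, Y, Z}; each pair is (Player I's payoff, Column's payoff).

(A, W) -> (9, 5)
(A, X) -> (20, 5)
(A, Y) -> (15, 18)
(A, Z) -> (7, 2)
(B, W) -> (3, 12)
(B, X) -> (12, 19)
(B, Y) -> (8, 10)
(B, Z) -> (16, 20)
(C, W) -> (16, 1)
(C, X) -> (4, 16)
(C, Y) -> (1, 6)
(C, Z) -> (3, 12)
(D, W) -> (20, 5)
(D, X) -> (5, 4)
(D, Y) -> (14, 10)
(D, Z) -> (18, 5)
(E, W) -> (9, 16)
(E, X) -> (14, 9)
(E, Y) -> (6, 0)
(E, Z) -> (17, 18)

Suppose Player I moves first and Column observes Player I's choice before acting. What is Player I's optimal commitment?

Backward induction with Player I moving first.
- A: Column compares 5, 5, 18, 2 and picks Y; Player I would get 15.
- B: Column compares 12, 19, 10, 20 and picks Z; Player I would get 16.
- C: Column compares 1, 16, 6, 12 and picks X; Player I would get 4.
- D: Column compares 5, 4, 10, 5 and picks Y; Player I would get 14.
- E: Column compares 16, 9, 0, 18 and picks Z; Player I would get 17.
Maximizing over 15, 16, 4, 14, 17, Player I chooses E. Subgame-perfect outcome: (E, Z) with payoffs (17, 18).

E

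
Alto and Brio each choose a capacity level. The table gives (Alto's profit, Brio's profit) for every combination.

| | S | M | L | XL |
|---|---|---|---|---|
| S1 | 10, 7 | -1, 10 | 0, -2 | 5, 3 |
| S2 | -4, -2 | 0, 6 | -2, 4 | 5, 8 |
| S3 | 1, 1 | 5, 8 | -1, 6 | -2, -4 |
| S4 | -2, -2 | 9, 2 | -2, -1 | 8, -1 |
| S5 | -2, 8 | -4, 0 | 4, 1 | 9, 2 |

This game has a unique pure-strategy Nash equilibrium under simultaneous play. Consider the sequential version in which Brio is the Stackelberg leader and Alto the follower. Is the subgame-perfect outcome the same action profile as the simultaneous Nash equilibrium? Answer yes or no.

Alto best-responds to each possible Brio move:
- S: BR = S1, leader payoff 7.
- M: BR = S4, leader payoff 2.
- L: BR = S5, leader payoff 1.
- XL: BR = S5, leader payoff 2.
Among 7, 2, 1, 2, the best is 7 at S. Subgame-perfect outcome: (S1, S) with payoffs (10, 7).
Under simultaneous play:
Alto's best replies: S→S1; M→S4; L→S5; XL→S5.
Brio's best replies: S1→M; S2→XL; S3→M; S4→M; S5→S.
Only (S4, M) has each player best-responding; Nash payoffs (9, 2).
Sequential outcome (S1, S) differs from the Nash profile (S4, M).

no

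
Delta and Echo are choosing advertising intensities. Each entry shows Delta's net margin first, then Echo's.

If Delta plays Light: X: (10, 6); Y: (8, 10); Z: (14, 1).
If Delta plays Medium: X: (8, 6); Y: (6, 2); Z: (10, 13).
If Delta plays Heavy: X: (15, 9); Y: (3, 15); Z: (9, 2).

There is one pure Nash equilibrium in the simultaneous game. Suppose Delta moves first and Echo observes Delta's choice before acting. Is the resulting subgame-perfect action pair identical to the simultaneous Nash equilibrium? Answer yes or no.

no

Work backward from Echo's decision.
- Light: Echo compares 6, 10, 1 and picks Y; Delta would get 8.
- Medium: Echo compares 6, 2, 13 and picks Z; Delta would get 10.
- Heavy: Echo compares 9, 15, 2 and picks Y; Delta would get 3.
Delta's induced payoffs are 8, 10, 3, so Delta commits to Medium. Subgame-perfect outcome: (Medium, Z) with payoffs (10, 13).
Now find the simultaneous Nash equilibrium.
Delta's best replies: X→Heavy; Y→Light; Z→Light.
Echo's best replies: Light→Y; Medium→Z; Heavy→Y.
Only (Light, Y) has each player best-responding; Nash payoffs (8, 10).
Sequential outcome (Medium, Z) differs from the Nash profile (Light, Y).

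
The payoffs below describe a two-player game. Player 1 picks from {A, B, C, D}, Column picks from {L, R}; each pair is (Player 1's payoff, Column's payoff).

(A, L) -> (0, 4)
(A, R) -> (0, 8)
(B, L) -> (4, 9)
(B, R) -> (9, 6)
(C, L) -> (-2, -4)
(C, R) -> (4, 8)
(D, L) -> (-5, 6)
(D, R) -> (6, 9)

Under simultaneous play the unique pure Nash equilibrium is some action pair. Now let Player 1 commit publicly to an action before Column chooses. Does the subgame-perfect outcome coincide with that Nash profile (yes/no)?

no

Solve by backward induction (Player 1 leads).
- A: Column compares 4, 8 and picks R; Player 1 would get 0.
- B: Column compares 9, 6 and picks L; Player 1 would get 4.
- C: Column compares -4, 8 and picks R; Player 1 would get 4.
- D: Column compares 6, 9 and picks R; Player 1 would get 6.
Among 0, 4, 4, 6, the best is 6 at D. Subgame-perfect outcome: (D, R) with payoffs (6, 9).
For the simultaneous game, intersect best replies.
Player 1's best replies: L→B; R→B.
Column's best replies: A→R; B→L; C→R; D→R.
The unique mutual best reply is (B, L), giving (4, 9).
Sequential outcome (D, R) differs from the Nash profile (B, L).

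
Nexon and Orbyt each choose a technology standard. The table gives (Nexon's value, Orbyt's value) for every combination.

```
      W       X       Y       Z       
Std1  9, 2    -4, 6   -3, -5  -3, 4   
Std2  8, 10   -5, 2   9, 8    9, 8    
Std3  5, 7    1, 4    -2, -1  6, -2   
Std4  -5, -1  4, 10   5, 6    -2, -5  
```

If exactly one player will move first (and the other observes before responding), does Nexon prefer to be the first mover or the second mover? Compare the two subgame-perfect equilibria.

first

If Nexon leads: Orbyt's best replies are Std1→X, Std2→W, Std3→W, Std4→X; Nexon's induced payoffs -4, 8, 5, 4; outcome (Std2, W), payoffs (8, 10).
If Orbyt leads: Nexon's best replies are W→Std1, X→Std4, Y→Std2, Z→Std2; Orbyt's induced payoffs 2, 10, 8, 8; outcome (Std4, X), payoffs (4, 10).
Nexon gets 8 moving first and 4 moving second, so Nexon prefers to move first.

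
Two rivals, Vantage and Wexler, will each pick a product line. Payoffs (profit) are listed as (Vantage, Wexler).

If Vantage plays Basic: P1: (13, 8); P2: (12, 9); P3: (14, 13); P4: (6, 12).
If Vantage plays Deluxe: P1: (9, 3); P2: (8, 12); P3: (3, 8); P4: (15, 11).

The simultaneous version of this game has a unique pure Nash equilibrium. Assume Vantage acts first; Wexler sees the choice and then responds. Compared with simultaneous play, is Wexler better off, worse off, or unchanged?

unchanged

Work backward from Wexler's decision.
- Basic: BR = P3, leader payoff 14.
- Deluxe: BR = P2, leader payoff 8.
Among 14, 8, the best is 14 at Basic. Subgame-perfect outcome: (Basic, P3) with payoffs (14, 13).
Now find the simultaneous Nash equilibrium.
Vantage's best replies: P1→Basic; P2→Basic; P3→Basic; P4→Deluxe.
Wexler's best replies: Basic→P3; Deluxe→P2.
The unique mutual best reply is (Basic, P3), giving (14, 13).
Wexler earns 13 sequentially versus 13 at the Nash outcome: unchanged.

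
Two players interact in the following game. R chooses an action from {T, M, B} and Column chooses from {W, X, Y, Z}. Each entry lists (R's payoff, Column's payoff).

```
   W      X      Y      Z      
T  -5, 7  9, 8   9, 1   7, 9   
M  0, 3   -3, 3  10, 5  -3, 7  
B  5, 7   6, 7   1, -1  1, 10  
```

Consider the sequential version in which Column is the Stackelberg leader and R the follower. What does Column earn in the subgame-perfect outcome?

Solve by backward induction (Column leads).
- W: R compares -5, 0, 5 and picks B; Column would get 7.
- X: R compares 9, -3, 6 and picks T; Column would get 8.
- Y: R compares 9, 10, 1 and picks M; Column would get 5.
- Z: R compares 7, -3, 1 and picks T; Column would get 9.
Column's induced payoffs are 7, 8, 5, 9, so Column commits to Z. Subgame-perfect outcome: (T, Z) with payoffs (7, 9).

9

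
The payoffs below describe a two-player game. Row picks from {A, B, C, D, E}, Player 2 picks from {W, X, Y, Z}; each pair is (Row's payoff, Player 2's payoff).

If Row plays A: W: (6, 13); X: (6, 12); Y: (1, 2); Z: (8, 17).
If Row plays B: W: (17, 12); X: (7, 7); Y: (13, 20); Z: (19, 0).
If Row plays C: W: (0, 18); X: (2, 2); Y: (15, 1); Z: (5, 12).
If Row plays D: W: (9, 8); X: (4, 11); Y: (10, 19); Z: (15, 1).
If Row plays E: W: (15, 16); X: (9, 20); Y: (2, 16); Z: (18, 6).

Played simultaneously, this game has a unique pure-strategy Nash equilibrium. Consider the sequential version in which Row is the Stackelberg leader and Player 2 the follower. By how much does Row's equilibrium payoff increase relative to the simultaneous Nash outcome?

4

Work backward from Player 2's decision.
- A: BR = Z, leader payoff 8.
- B: BR = Y, leader payoff 13.
- C: BR = W, leader payoff 0.
- D: BR = Y, leader payoff 10.
- E: BR = X, leader payoff 9.
Maximizing over 8, 13, 0, 10, 9, Row chooses B. Subgame-perfect outcome: (B, Y) with payoffs (13, 20).
For the simultaneous game, intersect best replies.
Row's best replies: W→B; X→E; Y→C; Z→B.
Player 2's best replies: A→Z; B→Y; C→W; D→Y; E→X.
Only (E, X) has each player best-responding; Nash payoffs (9, 20).
Row's commitment gain: 13 − 9 = 4.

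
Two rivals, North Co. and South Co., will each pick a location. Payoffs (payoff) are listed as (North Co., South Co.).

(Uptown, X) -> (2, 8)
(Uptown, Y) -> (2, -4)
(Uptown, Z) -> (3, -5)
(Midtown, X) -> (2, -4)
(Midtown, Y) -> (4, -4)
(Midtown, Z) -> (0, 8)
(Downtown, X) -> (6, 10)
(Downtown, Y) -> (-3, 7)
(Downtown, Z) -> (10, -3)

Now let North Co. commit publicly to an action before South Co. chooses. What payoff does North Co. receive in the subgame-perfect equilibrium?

South Co. best-responds to each possible North Co. move:
- Uptown → South Co. plays X (best of 8, -4, -5); North Co. gets 2.
- Midtown → South Co. plays Z (best of -4, -4, 8); North Co. gets 0.
- Downtown → South Co. plays X (best of 10, 7, -3); North Co. gets 6.
Among 2, 0, 6, the best is 6 at Downtown. Subgame-perfect outcome: (Downtown, X) with payoffs (6, 10).

6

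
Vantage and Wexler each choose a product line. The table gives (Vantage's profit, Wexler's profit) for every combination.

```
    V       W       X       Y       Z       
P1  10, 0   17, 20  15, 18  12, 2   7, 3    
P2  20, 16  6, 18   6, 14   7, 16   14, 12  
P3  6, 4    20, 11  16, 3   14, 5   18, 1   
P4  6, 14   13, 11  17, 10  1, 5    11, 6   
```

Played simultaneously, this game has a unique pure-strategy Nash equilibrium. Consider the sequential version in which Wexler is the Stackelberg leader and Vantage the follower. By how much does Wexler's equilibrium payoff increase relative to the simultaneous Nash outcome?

Work backward from Vantage's decision.
- V: Vantage compares 10, 20, 6, 6 and picks P2; Wexler would get 16.
- W: Vantage compares 17, 6, 20, 13 and picks P3; Wexler would get 11.
- X: Vantage compares 15, 6, 16, 17 and picks P4; Wexler would get 10.
- Y: Vantage compares 12, 7, 14, 1 and picks P3; Wexler would get 5.
- Z: Vantage compares 7, 14, 18, 11 and picks P3; Wexler would get 1.
Among 16, 11, 10, 5, 1, the best is 16 at V. Subgame-perfect outcome: (P2, V) with payoffs (20, 16).
Under simultaneous play:
Vantage's best replies: V→P2; W→P3; X→P4; Y→P3; Z→P3.
Wexler's best replies: P1→W; P2→W; P3→W; P4→V.
The unique mutual best reply is (P3, W), giving (20, 11).
Wexler's commitment gain: 16 − 11 = 5.

5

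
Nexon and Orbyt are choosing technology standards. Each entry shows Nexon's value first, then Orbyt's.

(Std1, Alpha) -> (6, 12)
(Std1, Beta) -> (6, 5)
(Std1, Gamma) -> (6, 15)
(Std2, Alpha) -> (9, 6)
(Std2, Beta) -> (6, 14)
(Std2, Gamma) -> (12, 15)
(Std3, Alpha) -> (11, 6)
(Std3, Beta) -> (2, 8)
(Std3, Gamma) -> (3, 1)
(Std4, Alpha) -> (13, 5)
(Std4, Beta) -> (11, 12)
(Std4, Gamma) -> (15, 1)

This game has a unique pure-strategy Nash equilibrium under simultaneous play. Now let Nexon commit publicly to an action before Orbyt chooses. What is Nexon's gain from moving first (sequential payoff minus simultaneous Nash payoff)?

Solve by backward induction (Nexon leads).
- Std1: Orbyt compares 12, 5, 15 and picks Gamma; Nexon would get 6.
- Std2: Orbyt compares 6, 14, 15 and picks Gamma; Nexon would get 12.
- Std3: Orbyt compares 6, 8, 1 and picks Beta; Nexon would get 2.
- Std4: Orbyt compares 5, 12, 1 and picks Beta; Nexon would get 11.
Among 6, 12, 2, 11, the best is 12 at Std2. Subgame-perfect outcome: (Std2, Gamma) with payoffs (12, 15).
Under simultaneous play:
Nexon's best replies: Alpha→Std4; Beta→Std4; Gamma→Std4.
Orbyt's best replies: Std1→Gamma; Std2→Gamma; Std3→Beta; Std4→Beta.
The unique mutual best reply is (Std4, Beta), giving (11, 12).
Nexon's commitment gain: 12 − 11 = 1.

1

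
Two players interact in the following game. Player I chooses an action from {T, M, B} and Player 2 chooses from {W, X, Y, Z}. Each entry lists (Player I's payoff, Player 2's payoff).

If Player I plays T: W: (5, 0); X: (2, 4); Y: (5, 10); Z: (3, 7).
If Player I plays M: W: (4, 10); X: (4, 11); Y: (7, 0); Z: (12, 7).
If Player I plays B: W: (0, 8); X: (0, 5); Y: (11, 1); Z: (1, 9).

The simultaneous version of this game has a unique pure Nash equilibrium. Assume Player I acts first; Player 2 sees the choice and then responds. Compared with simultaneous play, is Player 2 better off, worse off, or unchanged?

worse off

Backward induction with Player I moving first.
- T: Player 2 compares 0, 4, 10, 7 and picks Y; Player I would get 5.
- M: Player 2 compares 10, 11, 0, 7 and picks X; Player I would get 4.
- B: Player 2 compares 8, 5, 1, 9 and picks Z; Player I would get 1.
Player I's induced payoffs are 5, 4, 1, so Player I commits to T. Subgame-perfect outcome: (T, Y) with payoffs (5, 10).
Now find the simultaneous Nash equilibrium.
Player I's best replies: W→T; X→M; Y→B; Z→M.
Player 2's best replies: T→Y; M→X; B→Z.
The unique mutual best reply is (M, X), giving (4, 11).
Player 2 earns 10 sequentially versus 11 at the Nash outcome: worse off.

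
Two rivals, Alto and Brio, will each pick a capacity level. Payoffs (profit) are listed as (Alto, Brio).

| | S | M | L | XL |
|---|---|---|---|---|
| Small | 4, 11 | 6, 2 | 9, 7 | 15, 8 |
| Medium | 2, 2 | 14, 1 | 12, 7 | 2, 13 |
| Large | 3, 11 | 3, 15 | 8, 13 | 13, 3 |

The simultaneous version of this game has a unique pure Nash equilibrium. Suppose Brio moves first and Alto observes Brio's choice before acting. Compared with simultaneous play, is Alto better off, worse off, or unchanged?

unchanged

Work backward from Alto's decision.
- S: Alto compares 4, 2, 3 and picks Small; Brio would get 11.
- M: Alto compares 6, 14, 3 and picks Medium; Brio would get 1.
- L: Alto compares 9, 12, 8 and picks Medium; Brio would get 7.
- XL: Alto compares 15, 2, 13 and picks Small; Brio would get 8.
Maximizing over 11, 1, 7, 8, Brio chooses S. Subgame-perfect outcome: (Small, S) with payoffs (4, 11).
Under simultaneous play:
Alto's best replies: S→Small; M→Medium; L→Medium; XL→Small.
Brio's best replies: Small→S; Medium→XL; Large→M.
Only (Small, S) has each player best-responding; Nash payoffs (4, 11).
Alto earns 4 sequentially versus 4 at the Nash outcome: unchanged.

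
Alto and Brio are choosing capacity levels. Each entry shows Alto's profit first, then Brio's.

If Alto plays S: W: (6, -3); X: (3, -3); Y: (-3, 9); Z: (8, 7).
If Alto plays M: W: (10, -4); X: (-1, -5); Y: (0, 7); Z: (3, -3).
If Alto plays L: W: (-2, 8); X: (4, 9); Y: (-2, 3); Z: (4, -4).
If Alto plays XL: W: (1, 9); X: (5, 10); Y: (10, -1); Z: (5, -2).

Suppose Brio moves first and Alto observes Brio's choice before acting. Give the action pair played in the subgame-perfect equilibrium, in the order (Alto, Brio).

Backward induction with Brio moving first.
- W: Alto compares 6, 10, -2, 1 and picks M; Brio would get -4.
- X: Alto compares 3, -1, 4, 5 and picks XL; Brio would get 10.
- Y: Alto compares -3, 0, -2, 10 and picks XL; Brio would get -1.
- Z: Alto compares 8, 3, 4, 5 and picks S; Brio would get 7.
Brio's induced payoffs are -4, 10, -1, 7, so Brio commits to X. Subgame-perfect outcome: (XL, X) with payoffs (5, 10).

(XL, X)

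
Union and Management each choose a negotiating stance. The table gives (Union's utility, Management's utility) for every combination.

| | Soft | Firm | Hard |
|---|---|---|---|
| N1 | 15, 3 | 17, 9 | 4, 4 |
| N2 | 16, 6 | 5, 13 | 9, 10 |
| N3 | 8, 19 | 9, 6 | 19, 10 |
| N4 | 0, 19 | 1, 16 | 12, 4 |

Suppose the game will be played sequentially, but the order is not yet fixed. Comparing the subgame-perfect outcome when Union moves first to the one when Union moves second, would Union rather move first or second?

If Union leads: Management's best replies are N1→Firm, N2→Firm, N3→Soft, N4→Soft; Union's induced payoffs 17, 5, 8, 0; outcome (N1, Firm), payoffs (17, 9).
If Management leads: Union's best replies are Soft→N2, Firm→N1, Hard→N3; Management's induced payoffs 6, 9, 10; outcome (N3, Hard), payoffs (19, 10).
Union gets 17 moving first and 19 moving second, so Union prefers to move second.

second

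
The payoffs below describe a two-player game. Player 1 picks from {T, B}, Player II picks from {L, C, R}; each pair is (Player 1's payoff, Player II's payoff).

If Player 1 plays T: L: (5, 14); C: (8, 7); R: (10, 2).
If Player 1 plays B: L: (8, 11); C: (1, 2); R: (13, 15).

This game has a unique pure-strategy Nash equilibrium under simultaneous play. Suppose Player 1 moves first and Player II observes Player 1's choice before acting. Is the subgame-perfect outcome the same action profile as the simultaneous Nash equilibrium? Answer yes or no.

Work backward from Player II's decision.
- T: BR = L, leader payoff 5.
- B: BR = R, leader payoff 13.
Player 1's induced payoffs are 5, 13, so Player 1 commits to B. Subgame-perfect outcome: (B, R) with payoffs (13, 15).
Under simultaneous play:
Player 1's best replies: L→B; C→T; R→B.
Player II's best replies: T→L; B→R.
The unique mutual best reply is (B, R), giving (13, 15).
Sequential outcome (B, R) coincides with the Nash profile (B, R).

yes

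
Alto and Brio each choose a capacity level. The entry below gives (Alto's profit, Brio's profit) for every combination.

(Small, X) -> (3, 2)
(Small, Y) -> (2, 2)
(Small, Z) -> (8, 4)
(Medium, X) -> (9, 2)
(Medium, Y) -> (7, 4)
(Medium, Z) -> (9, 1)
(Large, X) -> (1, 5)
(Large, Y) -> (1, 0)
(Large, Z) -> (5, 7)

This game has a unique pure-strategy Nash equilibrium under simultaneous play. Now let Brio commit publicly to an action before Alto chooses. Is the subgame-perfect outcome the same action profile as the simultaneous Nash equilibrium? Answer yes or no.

yes

Solve by backward induction (Brio leads).
- X → Alto plays Medium (best of 3, 9, 1); Brio gets 2.
- Y → Alto plays Medium (best of 2, 7, 1); Brio gets 4.
- Z → Alto plays Medium (best of 8, 9, 5); Brio gets 1.
Among 2, 4, 1, the best is 4 at Y. Subgame-perfect outcome: (Medium, Y) with payoffs (7, 4).
Now find the simultaneous Nash equilibrium.
Alto's best replies: X→Medium; Y→Medium; Z→Medium.
Brio's best replies: Small→Z; Medium→Y; Large→Z.
Only (Medium, Y) has each player best-responding; Nash payoffs (7, 4).
Sequential outcome (Medium, Y) coincides with the Nash profile (Medium, Y).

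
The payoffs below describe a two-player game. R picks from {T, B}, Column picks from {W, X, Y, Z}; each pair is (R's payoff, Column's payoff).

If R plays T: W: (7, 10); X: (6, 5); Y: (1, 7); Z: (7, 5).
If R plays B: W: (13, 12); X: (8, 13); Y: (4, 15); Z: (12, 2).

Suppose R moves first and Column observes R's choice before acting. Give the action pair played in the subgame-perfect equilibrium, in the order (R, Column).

(T, W)

Solve by backward induction (R leads).
- T: BR = W, leader payoff 7.
- B: BR = Y, leader payoff 4.
Maximizing over 7, 4, R chooses T. Subgame-perfect outcome: (T, W) with payoffs (7, 10).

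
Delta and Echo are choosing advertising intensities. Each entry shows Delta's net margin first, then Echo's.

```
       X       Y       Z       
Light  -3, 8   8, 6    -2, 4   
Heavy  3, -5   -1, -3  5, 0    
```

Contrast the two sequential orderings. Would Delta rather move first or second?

second

If Delta leads: Echo's best replies are Light→X, Heavy→Z; Delta's induced payoffs -3, 5; outcome (Heavy, Z), payoffs (5, 0).
If Echo leads: Delta's best replies are X→Heavy, Y→Light, Z→Heavy; Echo's induced payoffs -5, 6, 0; outcome (Light, Y), payoffs (8, 6).
Delta gets 5 moving first and 8 moving second, so Delta prefers to move second.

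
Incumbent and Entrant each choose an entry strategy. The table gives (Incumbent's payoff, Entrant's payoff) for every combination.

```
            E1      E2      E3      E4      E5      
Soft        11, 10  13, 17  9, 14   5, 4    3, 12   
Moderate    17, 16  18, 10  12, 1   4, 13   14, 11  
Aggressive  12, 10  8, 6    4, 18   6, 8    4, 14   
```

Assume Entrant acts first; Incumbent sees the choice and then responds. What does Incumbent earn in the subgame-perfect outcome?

17

Work backward from Incumbent's decision.
- E1: Incumbent compares 11, 17, 12 and picks Moderate; Entrant would get 16.
- E2: Incumbent compares 13, 18, 8 and picks Moderate; Entrant would get 10.
- E3: Incumbent compares 9, 12, 4 and picks Moderate; Entrant would get 1.
- E4: Incumbent compares 5, 4, 6 and picks Aggressive; Entrant would get 8.
- E5: Incumbent compares 3, 14, 4 and picks Moderate; Entrant would get 11.
Entrant's induced payoffs are 16, 10, 1, 8, 11, so Entrant commits to E1. Subgame-perfect outcome: (Moderate, E1) with payoffs (17, 16).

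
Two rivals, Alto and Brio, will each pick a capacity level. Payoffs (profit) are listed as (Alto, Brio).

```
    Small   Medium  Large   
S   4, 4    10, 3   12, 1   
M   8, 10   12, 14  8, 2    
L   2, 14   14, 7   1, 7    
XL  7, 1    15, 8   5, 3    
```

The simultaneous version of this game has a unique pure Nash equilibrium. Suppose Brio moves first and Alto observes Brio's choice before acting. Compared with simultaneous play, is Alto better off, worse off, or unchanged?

worse off

Work backward from Alto's decision.
- Small: Alto compares 4, 8, 2, 7 and picks M; Brio would get 10.
- Medium: Alto compares 10, 12, 14, 15 and picks XL; Brio would get 8.
- Large: Alto compares 12, 8, 1, 5 and picks S; Brio would get 1.
Among 10, 8, 1, the best is 10 at Small. Subgame-perfect outcome: (M, Small) with payoffs (8, 10).
Now find the simultaneous Nash equilibrium.
Alto's best replies: Small→M; Medium→XL; Large→S.
Brio's best replies: S→Small; M→Medium; L→Small; XL→Medium.
Only (XL, Medium) has each player best-responding; Nash payoffs (15, 8).
Alto earns 8 sequentially versus 15 at the Nash outcome: worse off.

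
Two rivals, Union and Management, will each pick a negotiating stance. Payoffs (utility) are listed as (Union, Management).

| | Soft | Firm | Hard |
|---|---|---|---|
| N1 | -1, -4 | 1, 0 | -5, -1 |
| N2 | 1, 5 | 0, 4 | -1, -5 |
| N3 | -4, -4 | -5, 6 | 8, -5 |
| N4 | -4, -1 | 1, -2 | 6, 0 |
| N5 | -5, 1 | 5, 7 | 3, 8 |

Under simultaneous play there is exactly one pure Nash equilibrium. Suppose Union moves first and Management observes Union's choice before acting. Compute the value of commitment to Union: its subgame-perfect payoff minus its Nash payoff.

Solve by backward induction (Union leads).
- N1: BR = Firm, leader payoff 1.
- N2: BR = Soft, leader payoff 1.
- N3: BR = Firm, leader payoff -5.
- N4: BR = Hard, leader payoff 6.
- N5: BR = Hard, leader payoff 3.
Union's induced payoffs are 1, 1, -5, 6, 3, so Union commits to N4. Subgame-perfect outcome: (N4, Hard) with payoffs (6, 0).
For the simultaneous game, intersect best replies.
Union's best replies: Soft→N2; Firm→N5; Hard→N3.
Management's best replies: N1→Firm; N2→Soft; N3→Firm; N4→Hard; N5→Hard.
The unique mutual best reply is (N2, Soft), giving (1, 5).
Union's commitment gain: 6 − 1 = 5.

5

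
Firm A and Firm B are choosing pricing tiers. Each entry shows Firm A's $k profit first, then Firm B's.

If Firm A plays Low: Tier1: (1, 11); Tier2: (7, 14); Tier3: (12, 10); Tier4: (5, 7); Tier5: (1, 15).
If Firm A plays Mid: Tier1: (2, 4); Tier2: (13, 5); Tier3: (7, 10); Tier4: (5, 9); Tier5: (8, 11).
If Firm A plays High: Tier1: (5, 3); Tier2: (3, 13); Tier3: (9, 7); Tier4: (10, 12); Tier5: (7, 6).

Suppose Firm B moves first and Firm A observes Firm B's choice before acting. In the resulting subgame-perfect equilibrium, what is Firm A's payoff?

Work backward from Firm A's decision.
- Tier1 → Firm A plays High (best of 1, 2, 5); Firm B gets 3.
- Tier2 → Firm A plays Mid (best of 7, 13, 3); Firm B gets 5.
- Tier3 → Firm A plays Low (best of 12, 7, 9); Firm B gets 10.
- Tier4 → Firm A plays High (best of 5, 5, 10); Firm B gets 12.
- Tier5 → Firm A plays Mid (best of 1, 8, 7); Firm B gets 11.
Firm B's induced payoffs are 3, 5, 10, 12, 11, so Firm B commits to Tier4. Subgame-perfect outcome: (High, Tier4) with payoffs (10, 12).

10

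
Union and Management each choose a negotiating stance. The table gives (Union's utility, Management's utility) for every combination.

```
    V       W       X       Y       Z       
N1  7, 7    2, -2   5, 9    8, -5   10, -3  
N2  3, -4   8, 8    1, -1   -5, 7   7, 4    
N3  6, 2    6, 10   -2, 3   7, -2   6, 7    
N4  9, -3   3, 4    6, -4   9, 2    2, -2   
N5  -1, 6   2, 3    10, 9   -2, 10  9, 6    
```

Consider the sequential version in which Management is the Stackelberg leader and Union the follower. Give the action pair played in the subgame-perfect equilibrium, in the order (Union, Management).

(N5, X)

Backward induction with Management moving first.
- V: Union compares 7, 3, 6, 9, -1 and picks N4; Management would get -3.
- W: Union compares 2, 8, 6, 3, 2 and picks N2; Management would get 8.
- X: Union compares 5, 1, -2, 6, 10 and picks N5; Management would get 9.
- Y: Union compares 8, -5, 7, 9, -2 and picks N4; Management would get 2.
- Z: Union compares 10, 7, 6, 2, 9 and picks N1; Management would get -3.
Management's induced payoffs are -3, 8, 9, 2, -3, so Management commits to X. Subgame-perfect outcome: (N5, X) with payoffs (10, 9).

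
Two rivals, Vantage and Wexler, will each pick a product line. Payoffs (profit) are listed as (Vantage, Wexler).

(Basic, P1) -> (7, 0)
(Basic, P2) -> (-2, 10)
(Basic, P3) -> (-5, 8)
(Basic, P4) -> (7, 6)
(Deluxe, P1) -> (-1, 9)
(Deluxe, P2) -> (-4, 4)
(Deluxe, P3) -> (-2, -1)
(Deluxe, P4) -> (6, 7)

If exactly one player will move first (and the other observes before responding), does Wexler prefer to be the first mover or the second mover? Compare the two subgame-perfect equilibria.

first

If Vantage leads: Wexler's best replies are Basic→P2, Deluxe→P1; Vantage's induced payoffs -2, -1; outcome (Deluxe, P1), payoffs (-1, 9).
If Wexler leads: Vantage's best replies are P1→Basic, P2→Basic, P3→Deluxe, P4→Basic; Wexler's induced payoffs 0, 10, -1, 6; outcome (Basic, P2), payoffs (-2, 10).
Wexler gets 10 moving first and 9 moving second, so Wexler prefers to move first.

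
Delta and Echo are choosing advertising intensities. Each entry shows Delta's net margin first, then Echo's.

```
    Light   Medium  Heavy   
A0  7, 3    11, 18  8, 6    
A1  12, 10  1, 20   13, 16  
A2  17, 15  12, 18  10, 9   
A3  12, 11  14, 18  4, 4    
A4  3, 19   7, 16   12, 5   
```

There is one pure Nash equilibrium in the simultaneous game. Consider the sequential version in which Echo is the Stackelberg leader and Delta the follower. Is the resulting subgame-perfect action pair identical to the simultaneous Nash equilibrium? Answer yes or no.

yes

Delta best-responds to each possible Echo move:
- Light → Delta plays A2 (best of 7, 12, 17, 12, 3); Echo gets 15.
- Medium → Delta plays A3 (best of 11, 1, 12, 14, 7); Echo gets 18.
- Heavy → Delta plays A1 (best of 8, 13, 10, 4, 12); Echo gets 16.
Echo's induced payoffs are 15, 18, 16, so Echo commits to Medium. Subgame-perfect outcome: (A3, Medium) with payoffs (14, 18).
Under simultaneous play:
Delta's best replies: Light→A2; Medium→A3; Heavy→A1.
Echo's best replies: A0→Medium; A1→Medium; A2→Medium; A3→Medium; A4→Light.
The unique mutual best reply is (A3, Medium), giving (14, 18).
Sequential outcome (A3, Medium) coincides with the Nash profile (A3, Medium).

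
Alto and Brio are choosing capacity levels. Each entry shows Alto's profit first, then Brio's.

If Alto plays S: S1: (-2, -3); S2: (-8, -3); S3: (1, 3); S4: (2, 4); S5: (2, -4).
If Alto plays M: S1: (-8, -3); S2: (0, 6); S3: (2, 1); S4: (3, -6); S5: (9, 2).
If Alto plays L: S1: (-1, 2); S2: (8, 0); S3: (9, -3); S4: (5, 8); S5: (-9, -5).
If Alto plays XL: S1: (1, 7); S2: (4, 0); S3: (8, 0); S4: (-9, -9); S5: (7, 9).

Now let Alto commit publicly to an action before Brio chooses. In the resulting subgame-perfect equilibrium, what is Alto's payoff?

7

Brio best-responds to each possible Alto move:
- S → Brio plays S4 (best of -3, -3, 3, 4, -4); Alto gets 2.
- M → Brio plays S2 (best of -3, 6, 1, -6, 2); Alto gets 0.
- L → Brio plays S4 (best of 2, 0, -3, 8, -5); Alto gets 5.
- XL → Brio plays S5 (best of 7, 0, 0, -9, 9); Alto gets 7.
Maximizing over 2, 0, 5, 7, Alto chooses XL. Subgame-perfect outcome: (XL, S5) with payoffs (7, 9).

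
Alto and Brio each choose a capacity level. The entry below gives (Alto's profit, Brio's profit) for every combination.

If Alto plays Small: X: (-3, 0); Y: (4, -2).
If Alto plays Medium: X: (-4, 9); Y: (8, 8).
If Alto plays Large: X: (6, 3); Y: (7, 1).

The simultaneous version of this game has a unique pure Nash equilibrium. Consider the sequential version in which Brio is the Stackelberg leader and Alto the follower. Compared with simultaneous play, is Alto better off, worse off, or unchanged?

Backward induction with Brio moving first.
- X → Alto plays Large (best of -3, -4, 6); Brio gets 3.
- Y → Alto plays Medium (best of 4, 8, 7); Brio gets 8.
Among 3, 8, the best is 8 at Y. Subgame-perfect outcome: (Medium, Y) with payoffs (8, 8).
Under simultaneous play:
Alto's best replies: X→Large; Y→Medium.
Brio's best replies: Small→X; Medium→X; Large→X.
Only (Large, X) has each player best-responding; Nash payoffs (6, 3).
Alto earns 8 sequentially versus 6 at the Nash outcome: better off.

better off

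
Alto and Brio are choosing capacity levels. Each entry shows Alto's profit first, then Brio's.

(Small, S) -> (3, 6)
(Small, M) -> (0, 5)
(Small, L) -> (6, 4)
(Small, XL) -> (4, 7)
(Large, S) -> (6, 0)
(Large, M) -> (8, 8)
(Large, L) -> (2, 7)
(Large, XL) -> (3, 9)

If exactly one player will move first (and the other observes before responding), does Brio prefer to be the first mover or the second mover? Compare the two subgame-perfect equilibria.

first

If Alto leads: Brio's best replies are Small→XL, Large→XL; Alto's induced payoffs 4, 3; outcome (Small, XL), payoffs (4, 7).
If Brio leads: Alto's best replies are S→Large, M→Large, L→Small, XL→Small; Brio's induced payoffs 0, 8, 4, 7; outcome (Large, M), payoffs (8, 8).
Brio gets 8 moving first and 7 moving second, so Brio prefers to move first.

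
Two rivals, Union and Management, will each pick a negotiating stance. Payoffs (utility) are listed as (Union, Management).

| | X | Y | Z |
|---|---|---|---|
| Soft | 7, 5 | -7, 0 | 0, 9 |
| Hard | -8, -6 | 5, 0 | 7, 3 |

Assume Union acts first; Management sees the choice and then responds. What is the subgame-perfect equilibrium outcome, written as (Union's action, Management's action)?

(Hard, Z)

Backward induction with Union moving first.
- Soft: BR = Z, leader payoff 0.
- Hard: BR = Z, leader payoff 7.
Maximizing over 0, 7, Union chooses Hard. Subgame-perfect outcome: (Hard, Z) with payoffs (7, 3).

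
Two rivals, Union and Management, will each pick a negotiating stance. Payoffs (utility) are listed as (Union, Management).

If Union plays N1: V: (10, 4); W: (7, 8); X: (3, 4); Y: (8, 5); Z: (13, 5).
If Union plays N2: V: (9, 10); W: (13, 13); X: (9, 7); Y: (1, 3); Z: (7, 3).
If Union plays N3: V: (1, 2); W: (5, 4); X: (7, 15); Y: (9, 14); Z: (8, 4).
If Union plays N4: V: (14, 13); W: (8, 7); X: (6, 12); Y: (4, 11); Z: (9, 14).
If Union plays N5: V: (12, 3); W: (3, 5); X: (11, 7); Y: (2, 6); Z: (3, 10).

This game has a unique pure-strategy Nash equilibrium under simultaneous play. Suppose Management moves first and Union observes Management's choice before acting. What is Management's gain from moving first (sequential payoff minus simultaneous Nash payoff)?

1

Solve by backward induction (Management leads).
- V: Union compares 10, 9, 1, 14, 12 and picks N4; Management would get 13.
- W: Union compares 7, 13, 5, 8, 3 and picks N2; Management would get 13.
- X: Union compares 3, 9, 7, 6, 11 and picks N5; Management would get 7.
- Y: Union compares 8, 1, 9, 4, 2 and picks N3; Management would get 14.
- Z: Union compares 13, 7, 8, 9, 3 and picks N1; Management would get 5.
Management's induced payoffs are 13, 13, 7, 14, 5, so Management commits to Y. Subgame-perfect outcome: (N3, Y) with payoffs (9, 14).
For the simultaneous game, intersect best replies.
Union's best replies: V→N4; W→N2; X→N5; Y→N3; Z→N1.
Management's best replies: N1→W; N2→W; N3→X; N4→Z; N5→Z.
The unique mutual best reply is (N2, W), giving (13, 13).
Management's commitment gain: 14 − 13 = 1.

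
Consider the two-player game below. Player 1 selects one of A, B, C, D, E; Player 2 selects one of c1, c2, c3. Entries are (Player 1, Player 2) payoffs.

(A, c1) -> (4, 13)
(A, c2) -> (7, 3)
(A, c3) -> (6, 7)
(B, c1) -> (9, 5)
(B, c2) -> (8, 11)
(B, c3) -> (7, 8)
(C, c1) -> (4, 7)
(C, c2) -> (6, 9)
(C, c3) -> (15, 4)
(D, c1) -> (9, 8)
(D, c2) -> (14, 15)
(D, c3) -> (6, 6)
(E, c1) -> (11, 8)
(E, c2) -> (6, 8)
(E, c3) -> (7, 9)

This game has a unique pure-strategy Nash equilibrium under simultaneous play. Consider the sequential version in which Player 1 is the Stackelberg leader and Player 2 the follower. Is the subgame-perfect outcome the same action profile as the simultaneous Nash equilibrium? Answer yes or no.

yes

Work backward from Player 2's decision.
- A: BR = c1, leader payoff 4.
- B: BR = c2, leader payoff 8.
- C: BR = c2, leader payoff 6.
- D: BR = c2, leader payoff 14.
- E: BR = c3, leader payoff 7.
Maximizing over 4, 8, 6, 14, 7, Player 1 chooses D. Subgame-perfect outcome: (D, c2) with payoffs (14, 15).
Under simultaneous play:
Player 1's best replies: c1→E; c2→D; c3→C.
Player 2's best replies: A→c1; B→c2; C→c2; D→c2; E→c3.
The unique mutual best reply is (D, c2), giving (14, 15).
Sequential outcome (D, c2) coincides with the Nash profile (D, c2).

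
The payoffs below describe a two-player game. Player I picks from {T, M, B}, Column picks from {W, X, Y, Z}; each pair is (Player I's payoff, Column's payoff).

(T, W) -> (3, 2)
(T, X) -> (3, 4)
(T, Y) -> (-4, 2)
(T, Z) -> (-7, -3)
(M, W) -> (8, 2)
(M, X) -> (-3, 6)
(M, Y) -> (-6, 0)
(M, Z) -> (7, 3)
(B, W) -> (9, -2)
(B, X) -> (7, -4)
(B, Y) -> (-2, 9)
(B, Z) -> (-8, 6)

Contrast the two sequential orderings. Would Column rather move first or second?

first

If Player I leads: Column's best replies are T→X, M→X, B→Y; Player I's induced payoffs 3, -3, -2; outcome (T, X), payoffs (3, 4).
If Column leads: Player I's best replies are W→B, X→B, Y→B, Z→M; Column's induced payoffs -2, -4, 9, 3; outcome (B, Y), payoffs (-2, 9).
Column gets 9 moving first and 4 moving second, so Column prefers to move first.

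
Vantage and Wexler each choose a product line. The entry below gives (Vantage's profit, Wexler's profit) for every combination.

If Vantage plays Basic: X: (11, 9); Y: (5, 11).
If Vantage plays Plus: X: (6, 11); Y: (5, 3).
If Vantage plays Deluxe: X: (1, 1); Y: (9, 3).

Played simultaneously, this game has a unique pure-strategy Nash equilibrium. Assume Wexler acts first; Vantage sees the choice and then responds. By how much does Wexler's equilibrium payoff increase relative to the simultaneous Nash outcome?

Solve by backward induction (Wexler leads).
- X: Vantage compares 11, 6, 1 and picks Basic; Wexler would get 9.
- Y: Vantage compares 5, 5, 9 and picks Deluxe; Wexler would get 3.
Maximizing over 9, 3, Wexler chooses X. Subgame-perfect outcome: (Basic, X) with payoffs (11, 9).
Now find the simultaneous Nash equilibrium.
Vantage's best replies: X→Basic; Y→Deluxe.
Wexler's best replies: Basic→Y; Plus→X; Deluxe→Y.
The unique mutual best reply is (Deluxe, Y), giving (9, 3).
Wexler's commitment gain: 9 − 3 = 6.

6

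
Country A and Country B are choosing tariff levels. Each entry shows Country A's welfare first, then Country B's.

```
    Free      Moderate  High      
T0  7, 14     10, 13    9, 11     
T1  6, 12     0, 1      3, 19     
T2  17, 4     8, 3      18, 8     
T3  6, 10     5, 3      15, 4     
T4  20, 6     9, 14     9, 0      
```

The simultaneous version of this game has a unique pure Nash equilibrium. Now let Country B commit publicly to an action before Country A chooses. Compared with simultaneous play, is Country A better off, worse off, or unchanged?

Solve by backward induction (Country B leads).
- Free: BR = T4, leader payoff 6.
- Moderate: BR = T0, leader payoff 13.
- High: BR = T2, leader payoff 8.
Among 6, 13, 8, the best is 13 at Moderate. Subgame-perfect outcome: (T0, Moderate) with payoffs (10, 13).
Under simultaneous play:
Country A's best replies: Free→T4; Moderate→T0; High→T2.
Country B's best replies: T0→Free; T1→High; T2→High; T3→Free; T4→Moderate.
Only (T2, High) has each player best-responding; Nash payoffs (18, 8).
Country A earns 10 sequentially versus 18 at the Nash outcome: worse off.

worse off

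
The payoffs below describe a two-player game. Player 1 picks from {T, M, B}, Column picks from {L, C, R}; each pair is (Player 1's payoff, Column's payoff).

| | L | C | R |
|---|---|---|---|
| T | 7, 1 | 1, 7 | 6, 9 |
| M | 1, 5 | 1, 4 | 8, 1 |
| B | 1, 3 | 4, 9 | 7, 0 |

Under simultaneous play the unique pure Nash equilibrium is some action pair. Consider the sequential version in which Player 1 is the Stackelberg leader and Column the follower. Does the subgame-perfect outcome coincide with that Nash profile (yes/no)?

no

Work backward from Column's decision.
- T: BR = R, leader payoff 6.
- M: BR = L, leader payoff 1.
- B: BR = C, leader payoff 4.
Player 1's induced payoffs are 6, 1, 4, so Player 1 commits to T. Subgame-perfect outcome: (T, R) with payoffs (6, 9).
Now find the simultaneous Nash equilibrium.
Player 1's best replies: L→T; C→B; R→M.
Column's best replies: T→R; M→L; B→C.
The unique mutual best reply is (B, C), giving (4, 9).
Sequential outcome (T, R) differs from the Nash profile (B, C).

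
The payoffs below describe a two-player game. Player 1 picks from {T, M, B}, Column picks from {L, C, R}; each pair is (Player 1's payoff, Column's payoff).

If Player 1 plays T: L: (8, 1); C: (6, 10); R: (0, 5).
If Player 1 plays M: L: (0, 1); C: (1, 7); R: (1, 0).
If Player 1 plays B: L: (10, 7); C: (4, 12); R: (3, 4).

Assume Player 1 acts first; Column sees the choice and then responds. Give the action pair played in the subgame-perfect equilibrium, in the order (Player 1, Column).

(T, C)

Work backward from Column's decision.
- T: Column compares 1, 10, 5 and picks C; Player 1 would get 6.
- M: Column compares 1, 7, 0 and picks C; Player 1 would get 1.
- B: Column compares 7, 12, 4 and picks C; Player 1 would get 4.
Maximizing over 6, 1, 4, Player 1 chooses T. Subgame-perfect outcome: (T, C) with payoffs (6, 10).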